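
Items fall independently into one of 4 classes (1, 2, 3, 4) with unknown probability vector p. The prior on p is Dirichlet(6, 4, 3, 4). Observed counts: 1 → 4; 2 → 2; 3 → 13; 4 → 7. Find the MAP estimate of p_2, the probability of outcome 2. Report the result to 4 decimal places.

The posterior is Dirichlet(αᵢ + nᵢ) = Dirichlet(10, 6, 16, 11).
For a Dirichlet(a₁,…,a_K) with all aᵢ > 1, the mode has j-th component (aⱼ − 1)/(Σaᵢ − K).
Here Σaᵢ = 43 and K = 4, so p_2 = (6 − 1)/(43 − 4) = 5/39 ≈ 0.1282.

MAP estimate: 0.1282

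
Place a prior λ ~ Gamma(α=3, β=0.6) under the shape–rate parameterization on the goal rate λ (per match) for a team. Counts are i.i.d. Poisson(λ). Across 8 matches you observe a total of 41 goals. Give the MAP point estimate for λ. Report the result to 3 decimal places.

Σxᵢ = 41, n = 8.
Posterior ∝ λ^2e^(−0.6λ) · λ^41e^(−8λ) = λ^43e^(−8.6λ), i.e. Gamma(shape=44, rate=8.6).
The mode of a Gamma(a, b) with a ≥ 1 (shape–rate) is (a−1)/b = 43/8.6 ≈ 5.000.

λ̂_MAP = 5.000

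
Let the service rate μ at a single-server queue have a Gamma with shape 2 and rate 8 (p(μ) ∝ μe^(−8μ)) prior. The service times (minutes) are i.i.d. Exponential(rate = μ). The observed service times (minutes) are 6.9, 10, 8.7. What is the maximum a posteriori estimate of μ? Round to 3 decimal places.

μ̂_MAP = 0.119

The Exponential(rate=μ) likelihood is ∝ μ^n e^(−μΣtᵢ). Here n = 3 and Σtᵢ = 6.9 + 10 + 8.7 = 25.6.
Posterior ∝ μe^(−8μ) · μ^3e^(−25.6μ) = μ^4e^(−33.6μ), i.e. Gamma(5, 33.6).
Mode = (a−1)/b = 4/33.6 ≈ 0.119.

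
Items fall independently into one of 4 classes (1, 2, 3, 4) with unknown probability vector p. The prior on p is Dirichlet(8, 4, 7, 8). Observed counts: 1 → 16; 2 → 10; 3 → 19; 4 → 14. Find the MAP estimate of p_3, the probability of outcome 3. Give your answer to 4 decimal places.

MAP estimate: 0.3049

The posterior is Dirichlet(αᵢ + nᵢ) = Dirichlet(24, 14, 26, 22).
For a Dirichlet(a₁,…,a_K) with all aᵢ > 1, the mode has j-th component (aⱼ − 1)/(Σaᵢ − K).
Here Σaᵢ = 86 and K = 4, so p_3 = (26 − 1)/(86 − 4) = 25/82 ≈ 0.3049.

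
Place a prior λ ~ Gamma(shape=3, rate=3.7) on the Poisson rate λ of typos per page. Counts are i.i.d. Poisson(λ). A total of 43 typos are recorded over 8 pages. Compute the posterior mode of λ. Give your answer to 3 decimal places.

Σxᵢ = 43, n = 8.
Posterior ∝ λ^2e^(−3.7λ) · λ^43e^(−8λ) = λ^45e^(−11.7λ), i.e. Gamma(shape=46, rate=11.7).
The mode of a Gamma(a, b) with a ≥ 1 (shape–rate) is (a−1)/b = 45/11.7 ≈ 3.846.

λ̂_MAP = 3.846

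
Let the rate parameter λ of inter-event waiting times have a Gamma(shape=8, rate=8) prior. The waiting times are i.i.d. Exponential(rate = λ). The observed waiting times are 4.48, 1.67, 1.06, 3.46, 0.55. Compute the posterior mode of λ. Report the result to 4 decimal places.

The Exponential(rate=λ) likelihood is ∝ λ^n e^(−λΣtᵢ). Here n = 5 and Σtᵢ = 4.48 + 1.67 + 1.06 + 3.46 + 0.55 = 11.22.
Posterior ∝ λ^7e^(−8λ) · λ^5e^(−11.22λ) = λ^12e^(−19.22λ), i.e. Gamma(13, 19.22).
Mode = (a−1)/b = 12/19.22 ≈ 0.6243.

λ̂_MAP = 0.6243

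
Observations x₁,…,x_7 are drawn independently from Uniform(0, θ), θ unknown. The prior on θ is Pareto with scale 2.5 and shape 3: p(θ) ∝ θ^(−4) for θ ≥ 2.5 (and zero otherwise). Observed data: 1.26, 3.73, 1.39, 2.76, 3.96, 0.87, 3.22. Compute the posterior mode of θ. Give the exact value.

The Uniform(0, θ) likelihood is θ^(−n) for θ ≥ max(xᵢ), zero otherwise. Here max(xᵢ) = 3.96.
Posterior ∝ θ^(−4) · θ^(−7) = θ^(−11) on θ ≥ max(2.5, 3.96) = 3.96.
This density is strictly decreasing in θ, so the posterior mode lies at the lower boundary of the support.

θ̂_MAP = 3.96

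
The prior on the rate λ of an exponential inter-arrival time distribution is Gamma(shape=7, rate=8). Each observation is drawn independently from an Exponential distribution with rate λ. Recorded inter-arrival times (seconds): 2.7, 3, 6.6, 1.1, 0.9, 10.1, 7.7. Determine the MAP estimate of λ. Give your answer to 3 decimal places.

The Exponential(rate=λ) likelihood is ∝ λ^n e^(−λΣtᵢ). Here n = 7 and Σtᵢ = 2.7 + 3 + 6.6 + 1.1 + 0.9 + 10.1 + 7.7 = 32.1.
Posterior ∝ λ^6e^(−8λ) · λ^7e^(−32.1λ) = λ^13e^(−40.1λ), i.e. Gamma(14, 40.1).
Mode = (a−1)/b = 13/40.1 ≈ 0.324.

λ̂_MAP = 0.324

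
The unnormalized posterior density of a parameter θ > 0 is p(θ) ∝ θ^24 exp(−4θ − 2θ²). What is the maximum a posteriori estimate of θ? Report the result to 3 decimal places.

θ̂_MAP = 2.000

ℓ'(θ) = 24/θ − 4 − 4θ. Setting this to zero and multiplying by θ: 4θ² + 4θ − 24 = 0.
θ = (−4 + √(4² + 4·4·24)) / (2·4) = (−4 + √400) / 8 = (−4 + 20)/8 = 2.
ℓ''(θ) = −24/θ² − 4 < 0, confirming a maximum.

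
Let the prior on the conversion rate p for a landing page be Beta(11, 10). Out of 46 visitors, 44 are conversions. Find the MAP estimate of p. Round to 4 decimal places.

p̂_MAP = 0.8308

Prior: Beta(11, 10).
Data: 44 successes in 46 trials. The binomial likelihood contributes p^44(1−p)^2, so the posterior is Beta(11+44, 10+2) = Beta(55, 12).
For Beta(a, b) with a, b > 1 the mode is (a−1)/(a+b−2) = 54/65 ≈ 0.8308.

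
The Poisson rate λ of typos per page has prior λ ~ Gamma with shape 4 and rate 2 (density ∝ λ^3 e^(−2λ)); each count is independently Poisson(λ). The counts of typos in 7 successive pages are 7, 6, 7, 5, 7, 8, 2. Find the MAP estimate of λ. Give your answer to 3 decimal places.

λ̂_MAP = 5.000

Σxᵢ = 7+6+7+5+7+8+2 = 42, with n = 7.
Posterior ∝ λ^3e^(−2λ) · λ^42e^(−7λ) = λ^45e^(−9λ), i.e. Gamma(shape=46, rate=9).
The mode of a Gamma(a, b) with a ≥ 1 (shape–rate) is (a−1)/b = 45/9 ≈ 5.000.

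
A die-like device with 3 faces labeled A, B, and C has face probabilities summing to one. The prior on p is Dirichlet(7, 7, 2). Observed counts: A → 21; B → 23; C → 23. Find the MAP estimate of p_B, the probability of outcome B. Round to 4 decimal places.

MAP estimate of p_B = 0.3625

The posterior is Dirichlet(αᵢ + nᵢ) = Dirichlet(28, 30, 25).
For a Dirichlet(a₁,…,a_K) with all aᵢ > 1, the mode has j-th component (aⱼ − 1)/(Σaᵢ − K).
Here Σaᵢ = 83 and K = 3, so p_B = (30 − 1)/(83 − 3) = 29/80 ≈ 0.3625.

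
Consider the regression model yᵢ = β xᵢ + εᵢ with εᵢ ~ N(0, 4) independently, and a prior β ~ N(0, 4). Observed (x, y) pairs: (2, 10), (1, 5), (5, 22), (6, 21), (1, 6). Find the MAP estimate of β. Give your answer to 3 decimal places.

log p(β | y) = −Σ(yᵢ − βxᵢ)²/(2·4) − β²/(2·4) + const.
Setting the derivative to zero: Σxᵢ(yᵢ − βxᵢ)/4 − β/4 = 0, so β = Σxᵢyᵢ / (Σxᵢ² + σ²/τ²).
Σxᵢyᵢ = 2·10 + 1·5 + 5·22 + 6·21 + 1·6 = 267; Σxᵢ² = 67; σ²/τ² = 1.
β̂_MAP = 267 / (67 + 1) = 267/68 ≈ 3.926.

β̂_MAP = 3.926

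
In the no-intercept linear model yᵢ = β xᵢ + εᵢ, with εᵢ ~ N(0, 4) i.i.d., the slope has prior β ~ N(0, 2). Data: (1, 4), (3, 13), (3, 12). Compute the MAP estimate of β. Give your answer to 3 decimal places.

β̂_MAP = 3.762

log p(β | y) = −Σ(yᵢ − βxᵢ)²/(2·4) − β²/(2·2) + const.
Setting the derivative to zero: Σxᵢ(yᵢ − βxᵢ)/4 − β/2 = 0, so β = Σxᵢyᵢ / (Σxᵢ² + σ²/τ²).
Σxᵢyᵢ = 1·4 + 3·13 + 3·12 = 79; Σxᵢ² = 19; σ²/τ² = 2.
β̂_MAP = 79 / (19 + 2) = 79/21 ≈ 3.762.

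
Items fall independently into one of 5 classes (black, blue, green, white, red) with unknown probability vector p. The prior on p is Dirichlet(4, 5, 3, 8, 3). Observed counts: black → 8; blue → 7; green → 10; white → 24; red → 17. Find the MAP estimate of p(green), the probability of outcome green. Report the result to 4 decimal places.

The posterior is Dirichlet(αᵢ + nᵢ) = Dirichlet(12, 12, 13, 32, 20).
For a Dirichlet(a₁,…,a_K) with all aᵢ > 1, the mode has j-th component (aⱼ − 1)/(Σaᵢ − K).
Here Σaᵢ = 89 and K = 5, so p(green) = (13 − 1)/(89 − 5) = 12/84 ≈ 0.1429.

MAP estimate of p(green) = 0.1429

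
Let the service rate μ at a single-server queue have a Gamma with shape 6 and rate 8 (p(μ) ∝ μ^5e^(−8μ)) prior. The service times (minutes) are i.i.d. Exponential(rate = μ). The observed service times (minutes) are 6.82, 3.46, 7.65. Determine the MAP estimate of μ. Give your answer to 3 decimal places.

μ̂_MAP = 0.309

The Exponential(rate=μ) likelihood is ∝ μ^n e^(−μΣtᵢ). Here n = 3 and Σtᵢ = 6.82 + 3.46 + 7.65 = 17.93.
Posterior ∝ μ^5e^(−8μ) · μ^3e^(−17.93μ) = μ^8e^(−25.93μ), i.e. Gamma(9, 25.93).
Mode = (a−1)/b = 8/25.93 ≈ 0.309.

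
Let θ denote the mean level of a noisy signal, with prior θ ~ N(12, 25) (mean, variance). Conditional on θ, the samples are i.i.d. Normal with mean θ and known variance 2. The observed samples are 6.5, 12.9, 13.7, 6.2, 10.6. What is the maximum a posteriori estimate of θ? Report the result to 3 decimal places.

θ̂_MAP = 10.012

n = 5; x̄ = (6.5 + 12.9 + 13.7 + 6.2 + 10.6)/5 = 49.9/5 = 9.98.
For a Normal prior and Normal likelihood with known variance, the posterior is Normal; its mode equals its mean, the precision-weighted average.
Prior precision 1/σ₀² = 1/25 = 0.04; data precision n/σ² = 5/2 = 2.5.
θ̂ = (0.04·12 + 2.5·9.98) / (0.04 + 2.5) = 25.43/2.54 = 2543/254 ≈ 10.012.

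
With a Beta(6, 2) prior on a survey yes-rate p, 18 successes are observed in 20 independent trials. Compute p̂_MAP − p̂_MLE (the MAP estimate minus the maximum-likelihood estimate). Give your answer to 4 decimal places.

Posterior is Beta(24, 4); MAP = (24−1)/(28−2) = 23/26 ≈ 0.88462.
MLE ignores the prior: p̂_MLE = k/n = 18/20 ≈ 0.90000.
Difference = 23/26 − 18/20 = -1/65 ≈ -0.0154.

MAP − MLE = -0.0154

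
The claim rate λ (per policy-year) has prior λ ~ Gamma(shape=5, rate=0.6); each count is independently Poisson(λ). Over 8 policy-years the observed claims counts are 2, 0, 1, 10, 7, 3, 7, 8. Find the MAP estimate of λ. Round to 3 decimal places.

Σxᵢ = 2+0+1+10+7+3+7+8 = 38, with n = 8.
Posterior ∝ λ^4e^(−0.6λ) · λ^38e^(−8λ) = λ^42e^(−8.6λ), i.e. Gamma(shape=43, rate=8.6).
The mode of a Gamma(a, b) with a ≥ 1 (shape–rate) is (a−1)/b = 42/8.6 ≈ 4.884.

λ̂_MAP = 4.884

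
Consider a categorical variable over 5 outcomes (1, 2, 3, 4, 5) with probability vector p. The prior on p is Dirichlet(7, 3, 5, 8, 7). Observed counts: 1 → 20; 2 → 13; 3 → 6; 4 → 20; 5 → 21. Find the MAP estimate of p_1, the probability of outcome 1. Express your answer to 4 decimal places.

The posterior is Dirichlet(αᵢ + nᵢ) = Dirichlet(27, 16, 11, 28, 28).
For a Dirichlet(a₁,…,a_K) with all aᵢ > 1, the mode has j-th component (aⱼ − 1)/(Σaᵢ − K).
Here Σaᵢ = 110 and K = 5, so p_1 = (27 − 1)/(110 − 5) = 26/105 ≈ 0.2476.

MAP estimate: 0.2476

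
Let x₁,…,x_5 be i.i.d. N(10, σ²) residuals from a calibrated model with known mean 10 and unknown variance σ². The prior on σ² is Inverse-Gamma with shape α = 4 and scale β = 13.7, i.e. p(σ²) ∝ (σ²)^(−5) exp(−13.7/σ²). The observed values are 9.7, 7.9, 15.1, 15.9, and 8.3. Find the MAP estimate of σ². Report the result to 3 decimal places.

σ̂²_MAP = 6.374

Sum of squared deviations about the known mean: SS = (9.7−10)² + (7.9−10)² + (15.1−10)² + (15.9−10)² + (8.3−10)² = 68.21.
The Normal likelihood contributes (σ²)^(−n/2) exp(−SS/(2σ²)), so the posterior is Inverse-Gamma(α + n/2, β + SS/2) = Inverse-Gamma(6.5, 47.805).
The mode of Inverse-Gamma(a, b) is b/(a+1) = 47.805/7.5 ≈ 6.374.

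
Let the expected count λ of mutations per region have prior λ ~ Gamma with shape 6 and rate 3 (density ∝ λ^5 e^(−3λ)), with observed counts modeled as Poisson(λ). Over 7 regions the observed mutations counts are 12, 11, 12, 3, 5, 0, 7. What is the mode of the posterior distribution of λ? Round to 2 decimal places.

λ̂_MAP = 5.50

Σxᵢ = 12+11+12+3+5+0+7 = 50, with n = 7.
Posterior ∝ λ^5e^(−3λ) · λ^50e^(−7λ) = λ^55e^(−10λ), i.e. Gamma(shape=56, rate=10).
The mode of a Gamma(a, b) with a ≥ 1 (shape–rate) is (a−1)/b = 55/10 ≈ 5.50.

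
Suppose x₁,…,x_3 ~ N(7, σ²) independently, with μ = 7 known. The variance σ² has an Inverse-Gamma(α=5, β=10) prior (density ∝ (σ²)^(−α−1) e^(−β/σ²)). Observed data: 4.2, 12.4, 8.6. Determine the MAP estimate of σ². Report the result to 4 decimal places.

Sum of squared deviations about the known mean: SS = (4.2−7)² + (12.4−7)² + (8.6−7)² = 39.56.
The Normal likelihood contributes (σ²)^(−n/2) exp(−SS/(2σ²)), so the posterior is Inverse-Gamma(α + n/2, β + SS/2) = Inverse-Gamma(6.5, 29.78).
The mode of Inverse-Gamma(a, b) is b/(a+1) = 29.78/7.5 ≈ 3.9707.

σ̂²_MAP = 3.9707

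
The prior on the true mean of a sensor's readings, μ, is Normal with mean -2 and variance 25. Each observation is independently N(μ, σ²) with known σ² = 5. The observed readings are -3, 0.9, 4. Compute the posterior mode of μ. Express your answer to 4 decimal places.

μ̂_MAP = 0.4688

n = 3; x̄ = ((-3) + 0.9 + 4)/3 = 1.9/3 = 19/30 ≈ 0.6333.
For a Normal prior and Normal likelihood with known variance, the posterior is Normal; its mode equals its mean, the precision-weighted average.
Prior precision 1/σ₀² = 1/25 = 0.04; data precision n/σ² = 3/5 = 0.6.
μ̂ = (0.04·(-2) + 0.6·(19/30)) / (0.04 + 0.6) = 0.3/0.64 = 0.46875 ≈ 0.4688.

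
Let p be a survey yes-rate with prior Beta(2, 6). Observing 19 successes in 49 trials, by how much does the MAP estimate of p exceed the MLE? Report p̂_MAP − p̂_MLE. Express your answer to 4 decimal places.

MAP − MLE = -0.0241

Posterior is Beta(21, 36); MAP = (21−1)/(57−2) = 20/55 ≈ 0.36364.
MLE ignores the prior: p̂_MLE = k/n = 19/49 ≈ 0.38776.
Difference = 20/55 − 19/49 = -13/539 ≈ -0.0241.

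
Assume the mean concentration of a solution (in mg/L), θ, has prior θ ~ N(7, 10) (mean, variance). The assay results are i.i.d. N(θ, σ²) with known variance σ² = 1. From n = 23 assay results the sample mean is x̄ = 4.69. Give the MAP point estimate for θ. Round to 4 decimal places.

n = 23, x̄ = 4.69.
For a Normal prior and Normal likelihood with known variance, the posterior is Normal; its mode equals its mean, the precision-weighted average.
Prior precision 1/σ₀² = 1/10 = 0.1; data precision n/σ² = 23/1 = 23.
θ̂ = (0.1·7 + 23·4.69) / (0.1 + 23) = 108.57/23.1 = 4.7000.

θ̂_MAP = 4.7000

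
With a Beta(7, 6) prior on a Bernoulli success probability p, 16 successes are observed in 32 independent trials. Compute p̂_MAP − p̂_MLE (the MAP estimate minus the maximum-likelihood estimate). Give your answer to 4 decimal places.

Posterior is Beta(23, 22); MAP = (23−1)/(45−2) = 22/43 ≈ 0.51163.
MLE ignores the prior: p̂_MLE = k/n = 16/32 ≈ 0.50000.
Difference = 22/43 − 16/32 = 1/86 ≈ 0.0116.

MAP − MLE = 0.0116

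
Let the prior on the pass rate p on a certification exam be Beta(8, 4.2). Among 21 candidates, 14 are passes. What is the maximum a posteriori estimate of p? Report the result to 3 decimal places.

p̂_MAP = 0.673

Prior: Beta(8, 4.2).
Data: 14 successes in 21 trials. The binomial likelihood contributes p^14(1−p)^7, so the posterior is Beta(8+14, 4.2+7) = Beta(22, 11.2).
For Beta(a, b) with a, b > 1 the mode is (a−1)/(a+b−2) = 21/31.2 ≈ 0.673.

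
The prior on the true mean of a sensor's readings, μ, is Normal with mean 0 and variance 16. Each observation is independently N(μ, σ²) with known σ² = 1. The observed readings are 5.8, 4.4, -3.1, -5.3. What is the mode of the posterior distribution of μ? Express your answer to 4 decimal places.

μ̂_MAP = 0.4431

n = 4; x̄ = (5.8 + 4.4 + (-3.1) + (-5.3))/4 = 1.8/4 = 0.45.
For a Normal prior and Normal likelihood with known variance, the posterior is Normal; its mode equals its mean, the precision-weighted average.
Prior precision 1/σ₀² = 1/16 = 0.0625; data precision n/σ² = 4/1 = 4.
μ̂ = (0.0625·0 + 4·0.45) / (0.0625 + 4) = 1.8/4.0625 = 144/325 ≈ 0.4431.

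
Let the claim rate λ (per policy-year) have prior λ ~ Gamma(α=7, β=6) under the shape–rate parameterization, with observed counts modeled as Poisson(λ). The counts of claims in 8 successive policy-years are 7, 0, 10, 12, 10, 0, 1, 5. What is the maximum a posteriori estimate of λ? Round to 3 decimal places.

Σxᵢ = 7+0+10+12+10+0+1+5 = 45, with n = 8.
Posterior ∝ λ^6e^(−6λ) · λ^45e^(−8λ) = λ^51e^(−14λ), i.e. Gamma(shape=52, rate=14).
The mode of a Gamma(a, b) with a ≥ 1 (shape–rate) is (a−1)/b = 51/14 ≈ 3.643.

λ̂_MAP = 3.643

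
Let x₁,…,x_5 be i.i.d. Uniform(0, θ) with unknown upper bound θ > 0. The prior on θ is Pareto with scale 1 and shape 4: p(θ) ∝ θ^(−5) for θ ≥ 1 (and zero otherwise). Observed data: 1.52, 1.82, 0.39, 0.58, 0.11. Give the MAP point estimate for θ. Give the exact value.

The Uniform(0, θ) likelihood is θ^(−n) for θ ≥ max(xᵢ), zero otherwise. Here max(xᵢ) = 1.82.
Posterior ∝ θ^(−5) · θ^(−5) = θ^(−10) on θ ≥ max(1, 1.82) = 1.82.
This density is strictly decreasing in θ, so the posterior mode lies at the lower boundary of the support.

θ̂_MAP = 1.82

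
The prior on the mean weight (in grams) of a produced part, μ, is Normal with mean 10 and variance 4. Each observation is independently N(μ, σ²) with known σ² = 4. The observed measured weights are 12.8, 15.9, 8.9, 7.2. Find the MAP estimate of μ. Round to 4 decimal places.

μ̂_MAP = 10.9600

n = 4; x̄ = (12.8 + 15.9 + 8.9 + 7.2)/4 = 44.8/4 = 11.2.
For a Normal prior and Normal likelihood with known variance, the posterior is Normal; its mode equals its mean, the precision-weighted average.
Prior precision 1/σ₀² = 1/4 = 0.25; data precision n/σ² = 4/4 = 1.
μ̂ = (0.25·10 + 1·11.2) / (0.25 + 1) = 13.7/1.25 = 10.9600.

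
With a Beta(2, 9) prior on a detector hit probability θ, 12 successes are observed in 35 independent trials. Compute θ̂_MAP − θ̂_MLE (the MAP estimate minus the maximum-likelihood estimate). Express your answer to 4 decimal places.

MAP − MLE = -0.0474

Posterior is Beta(14, 32); MAP = (14−1)/(46−2) = 13/44 ≈ 0.29545.
MLE ignores the prior: θ̂_MLE = k/n = 12/35 ≈ 0.34286.
Difference = 13/44 − 12/35 = -73/1540 ≈ -0.0474.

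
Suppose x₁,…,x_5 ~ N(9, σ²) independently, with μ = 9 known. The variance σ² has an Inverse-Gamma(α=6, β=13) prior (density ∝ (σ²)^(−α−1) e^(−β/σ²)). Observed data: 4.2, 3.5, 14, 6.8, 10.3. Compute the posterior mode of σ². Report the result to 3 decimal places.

Sum of squared deviations about the known mean: SS = (4.2−9)² + (3.5−9)² + (14−9)² + (6.8−9)² + (10.3−9)² = 84.82.
The Normal likelihood contributes (σ²)^(−n/2) exp(−SS/(2σ²)), so the posterior is Inverse-Gamma(α + n/2, β + SS/2) = Inverse-Gamma(8.5, 55.41).
The mode of Inverse-Gamma(a, b) is b/(a+1) = 55.41/9.5 ≈ 5.833.

σ̂²_MAP = 5.833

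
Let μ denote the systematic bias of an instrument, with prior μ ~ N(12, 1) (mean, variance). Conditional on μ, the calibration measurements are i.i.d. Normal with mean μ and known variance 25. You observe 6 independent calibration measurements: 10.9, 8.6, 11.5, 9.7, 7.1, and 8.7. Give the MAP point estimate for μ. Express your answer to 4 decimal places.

n = 6; x̄ = (10.9 + 8.6 + 11.5 + 9.7 + 7.1 + 8.7)/6 = 56.5/6 = 113/12 ≈ 9.4167.
For a Normal prior and Normal likelihood with known variance, the posterior is Normal; its mode equals its mean, the precision-weighted average.
Prior precision 1/σ₀² = 1/1 = 1; data precision n/σ² = 6/25 = 0.24.
μ̂ = (1·12 + 0.24·(113/12)) / (1 + 0.24) = 14.26/1.24 = 11.5000.

μ̂_MAP = 11.5000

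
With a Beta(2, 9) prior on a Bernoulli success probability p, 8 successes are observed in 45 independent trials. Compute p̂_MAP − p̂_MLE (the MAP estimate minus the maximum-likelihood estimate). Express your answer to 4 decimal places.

MAP − MLE = -0.0111

Posterior is Beta(10, 46); MAP = (10−1)/(56−2) = 9/54 ≈ 0.16667.
MLE ignores the prior: p̂_MLE = k/n = 8/45 ≈ 0.17778.
Difference = 9/54 − 8/45 = -1/90 ≈ -0.0111.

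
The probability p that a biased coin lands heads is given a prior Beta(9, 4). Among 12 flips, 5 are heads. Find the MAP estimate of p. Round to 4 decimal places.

p̂_MAP = 0.5652

Prior: Beta(9, 4).
Data: 5 successes in 12 trials. The binomial likelihood contributes p^5(1−p)^7, so the posterior is Beta(9+5, 4+7) = Beta(14, 11).
For Beta(a, b) with a, b > 1 the mode is (a−1)/(a+b−2) = 13/23 ≈ 0.5652.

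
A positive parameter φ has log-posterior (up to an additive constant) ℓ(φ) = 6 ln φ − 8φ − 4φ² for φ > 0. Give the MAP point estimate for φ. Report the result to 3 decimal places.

ℓ'(φ) = 6/φ − 8 − 8φ. Setting this to zero and multiplying by φ: 8φ² + 8φ − 6 = 0.
φ = (−8 + √(8² + 4·8·6)) / (2·8) = (−8 + √256) / 16 = (−8 + 16)/16 = 1/2.
ℓ''(φ) = −6/φ² − 8 < 0, confirming a maximum.

φ̂_MAP = 0.500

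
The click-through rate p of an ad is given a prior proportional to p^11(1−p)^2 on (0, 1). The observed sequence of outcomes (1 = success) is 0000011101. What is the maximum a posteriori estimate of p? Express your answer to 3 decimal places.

p̂_MAP = 0.652

The prior density ∝ p^11(1−p)^2 is the kernel of Beta(12, 3).
Data: 4 successes in 10 trials (from the sequence). The binomial likelihood contributes p^4(1−p)^6, so the posterior is Beta(12+4, 3+6) = Beta(16, 9).
For Beta(a, b) with a, b > 1 the mode is (a−1)/(a+b−2) = 15/23 ≈ 0.652.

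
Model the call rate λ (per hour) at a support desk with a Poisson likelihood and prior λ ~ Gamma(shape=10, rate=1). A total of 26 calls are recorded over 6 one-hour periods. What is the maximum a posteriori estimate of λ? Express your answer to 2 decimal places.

Σxᵢ = 26, n = 6.
Posterior ∝ λ^9e^(−1λ) · λ^26e^(−6λ) = λ^35e^(−7λ), i.e. Gamma(shape=36, rate=7).
The mode of a Gamma(a, b) with a ≥ 1 (shape–rate) is (a−1)/b = 35/7 ≈ 5.00.

λ̂_MAP = 5.00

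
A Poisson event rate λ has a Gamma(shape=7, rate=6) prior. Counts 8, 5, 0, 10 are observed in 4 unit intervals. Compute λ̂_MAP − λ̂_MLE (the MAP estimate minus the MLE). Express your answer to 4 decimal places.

Σxᵢ = 23. Posterior is Gamma(30, 10); MAP = (30−1)/10 = 29/10 ≈ 2.90000.
MLE = x̄ = 23/4 ≈ 5.75000.
Difference = 29/10 − 23/4 = -57/20 ≈ -2.8500.

MAP − MLE = -2.8500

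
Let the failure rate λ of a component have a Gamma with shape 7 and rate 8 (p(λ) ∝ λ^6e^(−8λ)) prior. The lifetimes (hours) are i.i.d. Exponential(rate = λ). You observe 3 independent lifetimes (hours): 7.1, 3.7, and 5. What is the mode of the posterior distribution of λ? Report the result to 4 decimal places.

λ̂_MAP = 0.3782

The Exponential(rate=λ) likelihood is ∝ λ^n e^(−λΣtᵢ). Here n = 3 and Σtᵢ = 7.1 + 3.7 + 5 = 15.8.
Posterior ∝ λ^6e^(−8λ) · λ^3e^(−15.8λ) = λ^9e^(−23.8λ), i.e. Gamma(10, 23.8).
Mode = (a−1)/b = 9/23.8 ≈ 0.3782.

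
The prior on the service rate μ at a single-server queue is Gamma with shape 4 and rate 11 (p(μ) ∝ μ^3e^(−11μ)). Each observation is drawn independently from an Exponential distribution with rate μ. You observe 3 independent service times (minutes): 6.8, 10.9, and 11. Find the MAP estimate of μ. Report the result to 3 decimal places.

The Exponential(rate=μ) likelihood is ∝ μ^n e^(−μΣtᵢ). Here n = 3 and Σtᵢ = 6.8 + 10.9 + 11 = 28.7.
Posterior ∝ μ^3e^(−11μ) · μ^3e^(−28.7μ) = μ^6e^(−39.7μ), i.e. Gamma(7, 39.7).
Mode = (a−1)/b = 6/39.7 ≈ 0.151.

μ̂_MAP = 0.151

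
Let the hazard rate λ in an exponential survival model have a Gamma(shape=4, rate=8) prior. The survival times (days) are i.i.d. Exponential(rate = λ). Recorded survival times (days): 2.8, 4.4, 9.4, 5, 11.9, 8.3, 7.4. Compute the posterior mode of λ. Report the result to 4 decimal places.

λ̂_MAP = 0.1748

The Exponential(rate=λ) likelihood is ∝ λ^n e^(−λΣtᵢ). Here n = 7 and Σtᵢ = 2.8 + 4.4 + 9.4 + 5 + 11.9 + 8.3 + 7.4 = 49.2.
Posterior ∝ λ^3e^(−8λ) · λ^7e^(−49.2λ) = λ^10e^(−57.2λ), i.e. Gamma(11, 57.2).
Mode = (a−1)/b = 10/57.2 ≈ 0.1748.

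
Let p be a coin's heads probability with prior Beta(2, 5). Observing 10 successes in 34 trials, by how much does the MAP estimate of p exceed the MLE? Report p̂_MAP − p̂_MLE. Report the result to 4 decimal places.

Posterior is Beta(12, 29); MAP = (12−1)/(41−2) = 11/39 ≈ 0.28205.
MLE ignores the prior: p̂_MLE = k/n = 10/34 ≈ 0.29412.
Difference = 11/39 − 10/34 = -8/663 ≈ -0.0121.

MAP − MLE = -0.0121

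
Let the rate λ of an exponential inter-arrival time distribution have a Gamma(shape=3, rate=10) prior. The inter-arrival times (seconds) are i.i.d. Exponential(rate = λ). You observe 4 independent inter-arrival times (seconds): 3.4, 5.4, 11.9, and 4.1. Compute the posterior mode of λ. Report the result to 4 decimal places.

λ̂_MAP = 0.1724

The Exponential(rate=λ) likelihood is ∝ λ^n e^(−λΣtᵢ). Here n = 4 and Σtᵢ = 3.4 + 5.4 + 11.9 + 4.1 = 24.8.
Posterior ∝ λ^2e^(−10λ) · λ^4e^(−24.8λ) = λ^6e^(−34.8λ), i.e. Gamma(7, 34.8).
Mode = (a−1)/b = 6/34.8 ≈ 0.1724.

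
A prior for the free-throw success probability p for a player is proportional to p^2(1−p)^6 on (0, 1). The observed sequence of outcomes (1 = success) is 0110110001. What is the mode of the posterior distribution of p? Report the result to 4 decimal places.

The prior density ∝ p^2(1−p)^6 is the kernel of Beta(3, 7).
Data: 5 successes in 10 trials (from the sequence). The binomial likelihood contributes p^5(1−p)^5, so the posterior is Beta(3+5, 7+5) = Beta(8, 12).
For Beta(a, b) with a, b > 1 the mode is (a−1)/(a+b−2) = 7/18 ≈ 0.3889.

p̂_MAP = 0.3889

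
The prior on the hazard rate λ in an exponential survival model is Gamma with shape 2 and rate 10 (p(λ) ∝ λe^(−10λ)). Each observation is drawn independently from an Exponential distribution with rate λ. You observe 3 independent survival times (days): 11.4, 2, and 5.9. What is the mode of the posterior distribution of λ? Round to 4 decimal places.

λ̂_MAP = 0.1365

The Exponential(rate=λ) likelihood is ∝ λ^n e^(−λΣtᵢ). Here n = 3 and Σtᵢ = 11.4 + 2 + 5.9 = 19.3.
Posterior ∝ λe^(−10λ) · λ^3e^(−19.3λ) = λ^4e^(−29.3λ), i.e. Gamma(5, 29.3).
Mode = (a−1)/b = 4/29.3 ≈ 0.1365.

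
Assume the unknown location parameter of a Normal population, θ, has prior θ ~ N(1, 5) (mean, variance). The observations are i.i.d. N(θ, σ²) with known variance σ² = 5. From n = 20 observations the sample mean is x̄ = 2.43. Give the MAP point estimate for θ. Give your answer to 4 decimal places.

n = 20, x̄ = 2.43.
For a Normal prior and Normal likelihood with known variance, the posterior is Normal; its mode equals its mean, the precision-weighted average.
Prior precision 1/σ₀² = 1/5 = 0.2; data precision n/σ² = 20/5 = 4.
θ̂ = (0.2·1 + 4·2.43) / (0.2 + 4) = 9.92/4.2 = 248/105 ≈ 2.3619.

θ̂_MAP = 2.3619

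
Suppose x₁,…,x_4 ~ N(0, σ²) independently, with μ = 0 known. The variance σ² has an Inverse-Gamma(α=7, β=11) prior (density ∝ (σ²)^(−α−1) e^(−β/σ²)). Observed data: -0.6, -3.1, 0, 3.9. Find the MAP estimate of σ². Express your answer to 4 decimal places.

Sum of squared deviations about the known mean: SS = (-0.6−0)² + (-3.1−0)² + (0−0)² + (3.9−0)² = 25.18.
The Normal likelihood contributes (σ²)^(−n/2) exp(−SS/(2σ²)), so the posterior is Inverse-Gamma(α + n/2, β + SS/2) = Inverse-Gamma(9, 23.59).
The mode of Inverse-Gamma(a, b) is b/(a+1) = 23.59/10 ≈ 2.3590.

σ̂²_MAP = 2.3590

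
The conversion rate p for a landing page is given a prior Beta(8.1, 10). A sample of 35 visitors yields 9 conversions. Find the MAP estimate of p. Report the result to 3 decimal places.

p̂_MAP = 0.315

Prior: Beta(8.1, 10).
Data: 9 successes in 35 trials. The binomial likelihood contributes p^9(1−p)^26, so the posterior is Beta(8.1+9, 10+26) = Beta(17.1, 36).
For Beta(a, b) with a, b > 1 the mode is (a−1)/(a+b−2) = 16.1/51.1 ≈ 0.315.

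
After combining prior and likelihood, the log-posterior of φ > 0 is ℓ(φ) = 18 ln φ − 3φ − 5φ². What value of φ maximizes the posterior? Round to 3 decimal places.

φ̂_MAP = 1.200

ℓ'(φ) = 18/φ − 3 − 10φ. Setting this to zero and multiplying by φ: 10φ² + 3φ − 18 = 0.
φ = (−3 + √(3² + 4·10·18)) / (2·10) = (−3 + √729) / 20 = (−3 + 27)/20 = 6/5.
ℓ''(φ) = −18/φ² − 10 < 0, confirming a maximum.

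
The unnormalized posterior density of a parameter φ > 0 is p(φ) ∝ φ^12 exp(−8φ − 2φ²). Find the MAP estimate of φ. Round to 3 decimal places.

φ̂_MAP = 1.000

ℓ'(φ) = 12/φ − 8 − 4φ. Setting this to zero and multiplying by φ: 4φ² + 8φ − 12 = 0.
φ = (−8 + √(8² + 4·4·12)) / (2·4) = (−8 + √256) / 8 = (−8 + 16)/8 = 1.
ℓ''(φ) = −12/φ² − 4 < 0, confirming a maximum.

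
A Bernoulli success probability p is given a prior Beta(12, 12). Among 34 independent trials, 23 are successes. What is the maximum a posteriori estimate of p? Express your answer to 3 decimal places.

Prior: Beta(12, 12).
Data: 23 successes in 34 trials. The binomial likelihood contributes p^23(1−p)^11, so the posterior is Beta(12+23, 12+11) = Beta(35, 23).
For Beta(a, b) with a, b > 1 the mode is (a−1)/(a+b−2) = 34/56 ≈ 0.607.

p̂_MAP = 0.607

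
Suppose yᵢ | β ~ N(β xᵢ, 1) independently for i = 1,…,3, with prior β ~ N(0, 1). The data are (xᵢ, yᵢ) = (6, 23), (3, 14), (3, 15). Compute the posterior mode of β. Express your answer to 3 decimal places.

β̂_MAP = 4.091

log p(β | y) = −Σ(yᵢ − βxᵢ)²/(2·1) − β²/(2·1) + const.
Setting the derivative to zero: Σxᵢ(yᵢ − βxᵢ)/1 − β/1 = 0, so β = Σxᵢyᵢ / (Σxᵢ² + σ²/τ²).
Σxᵢyᵢ = 6·23 + 3·14 + 3·15 = 225; Σxᵢ² = 54; σ²/τ² = 1.
β̂_MAP = 225 / (54 + 1) = 225/55 ≈ 4.091.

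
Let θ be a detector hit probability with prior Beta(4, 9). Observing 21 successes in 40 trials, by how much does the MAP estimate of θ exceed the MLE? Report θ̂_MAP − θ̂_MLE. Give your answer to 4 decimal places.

Posterior is Beta(25, 28); MAP = (25−1)/(53−2) = 24/51 ≈ 0.47059.
MLE ignores the prior: θ̂_MLE = k/n = 21/40 ≈ 0.52500.
Difference = 24/51 − 21/40 = -37/680 ≈ -0.0544.

MAP − MLE = -0.0544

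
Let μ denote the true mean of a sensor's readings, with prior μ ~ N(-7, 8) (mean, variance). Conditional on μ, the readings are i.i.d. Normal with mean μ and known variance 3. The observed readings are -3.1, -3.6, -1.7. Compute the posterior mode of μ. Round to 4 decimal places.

μ̂_MAP = -3.2667

n = 3; x̄ = ((-3.1) + (-3.6) + (-1.7))/3 = -8.4/3 = -2.8.
For a Normal prior and Normal likelihood with known variance, the posterior is Normal; its mode equals its mean, the precision-weighted average.
Prior precision 1/σ₀² = 1/8 = 0.125; data precision n/σ² = 3/3 = 1.
μ̂ = (0.125·(-7) + 1·(-2.8)) / (0.125 + 1) = (-3.675)/1.125 = -49/15 ≈ -3.2667.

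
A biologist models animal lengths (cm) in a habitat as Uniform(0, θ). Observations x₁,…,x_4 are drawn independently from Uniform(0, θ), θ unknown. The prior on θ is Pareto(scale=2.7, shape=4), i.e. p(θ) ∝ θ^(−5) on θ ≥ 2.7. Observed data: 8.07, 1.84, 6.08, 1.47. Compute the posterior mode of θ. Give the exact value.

The Uniform(0, θ) likelihood is θ^(−n) for θ ≥ max(xᵢ), zero otherwise. Here max(xᵢ) = 8.07.
Posterior ∝ θ^(−5) · θ^(−4) = θ^(−9) on θ ≥ max(2.7, 8.07) = 8.07.
This density is strictly decreasing in θ, so the posterior mode lies at the lower boundary of the support.

θ̂_MAP = 8.07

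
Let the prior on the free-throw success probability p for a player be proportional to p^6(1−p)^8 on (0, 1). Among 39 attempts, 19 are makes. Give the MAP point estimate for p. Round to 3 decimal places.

The prior density ∝ p^6(1−p)^8 is the kernel of Beta(7, 9).
Data: 19 successes in 39 trials. The binomial likelihood contributes p^19(1−p)^20, so the posterior is Beta(7+19, 9+20) = Beta(26, 29).
For Beta(a, b) with a, b > 1 the mode is (a−1)/(a+b−2) = 25/53 ≈ 0.472.

p̂_MAP = 0.472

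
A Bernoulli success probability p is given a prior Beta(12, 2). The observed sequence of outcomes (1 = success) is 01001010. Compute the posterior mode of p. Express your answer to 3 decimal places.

p̂_MAP = 0.700

Prior: Beta(12, 2).
Data: 3 successes in 8 trials (from the sequence). The binomial likelihood contributes p^3(1−p)^5, so the posterior is Beta(12+3, 2+5) = Beta(15, 7).
For Beta(a, b) with a, b > 1 the mode is (a−1)/(a+b−2) = 14/20 ≈ 0.700.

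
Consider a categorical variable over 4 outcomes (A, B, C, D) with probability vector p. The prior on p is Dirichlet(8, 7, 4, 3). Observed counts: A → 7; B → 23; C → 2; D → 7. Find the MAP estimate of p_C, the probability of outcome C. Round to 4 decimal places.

MAP estimate of p_C = 0.0877

The posterior is Dirichlet(αᵢ + nᵢ) = Dirichlet(15, 30, 6, 10).
For a Dirichlet(a₁,…,a_K) with all aᵢ > 1, the mode has j-th component (aⱼ − 1)/(Σaᵢ − K).
Here Σaᵢ = 61 and K = 4, so p_C = (6 − 1)/(61 − 4) = 5/57 ≈ 0.0877.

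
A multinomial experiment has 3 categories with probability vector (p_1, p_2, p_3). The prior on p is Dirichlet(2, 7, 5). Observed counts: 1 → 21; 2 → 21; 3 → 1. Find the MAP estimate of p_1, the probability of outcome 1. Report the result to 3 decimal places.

MAP estimate: 0.407

The posterior is Dirichlet(αᵢ + nᵢ) = Dirichlet(23, 28, 6).
For a Dirichlet(a₁,…,a_K) with all aᵢ > 1, the mode has j-th component (aⱼ − 1)/(Σaᵢ − K).
Here Σaᵢ = 57 and K = 3, so p_1 = (23 − 1)/(57 − 3) = 22/54 ≈ 0.407.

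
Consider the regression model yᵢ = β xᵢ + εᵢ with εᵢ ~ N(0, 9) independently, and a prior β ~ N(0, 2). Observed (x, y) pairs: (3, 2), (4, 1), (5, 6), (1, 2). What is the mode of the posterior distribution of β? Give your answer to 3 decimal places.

β̂_MAP = 0.757

log p(β | y) = −Σ(yᵢ − βxᵢ)²/(2·9) − β²/(2·2) + const.
Setting the derivative to zero: Σxᵢ(yᵢ − βxᵢ)/9 − β/2 = 0, so β = Σxᵢyᵢ / (Σxᵢ² + σ²/τ²).
Σxᵢyᵢ = 3·2 + 4·1 + 5·6 + 1·2 = 42; Σxᵢ² = 51; σ²/τ² = 4.5.
β̂_MAP = 42 / (51 + 4.5) = 42/55.5 ≈ 0.757.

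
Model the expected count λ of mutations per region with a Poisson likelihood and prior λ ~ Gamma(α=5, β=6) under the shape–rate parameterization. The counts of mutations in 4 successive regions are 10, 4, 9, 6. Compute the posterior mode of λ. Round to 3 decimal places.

Σxᵢ = 10+4+9+6 = 29, with n = 4.
Posterior ∝ λ^4e^(−6λ) · λ^29e^(−4λ) = λ^33e^(−10λ), i.e. Gamma(shape=34, rate=10).
The mode of a Gamma(a, b) with a ≥ 1 (shape–rate) is (a−1)/b = 33/10 ≈ 3.300.

λ̂_MAP = 3.300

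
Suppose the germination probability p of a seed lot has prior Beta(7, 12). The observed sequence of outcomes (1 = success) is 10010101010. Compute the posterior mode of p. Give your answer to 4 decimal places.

Prior: Beta(7, 12).
Data: 5 successes in 11 trials (from the sequence). The binomial likelihood contributes p^5(1−p)^6, so the posterior is Beta(7+5, 12+6) = Beta(12, 18).
For Beta(a, b) with a, b > 1 the mode is (a−1)/(a+b−2) = 11/28 ≈ 0.3929.

p̂_MAP = 0.3929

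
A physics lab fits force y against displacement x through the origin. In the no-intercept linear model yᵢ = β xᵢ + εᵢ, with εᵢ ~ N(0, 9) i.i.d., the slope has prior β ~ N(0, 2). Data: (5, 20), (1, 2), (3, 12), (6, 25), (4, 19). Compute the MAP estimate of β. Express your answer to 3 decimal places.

log p(β | y) = −Σ(yᵢ − βxᵢ)²/(2·9) − β²/(2·2) + const.
Setting the derivative to zero: Σxᵢ(yᵢ − βxᵢ)/9 − β/2 = 0, so β = Σxᵢyᵢ / (Σxᵢ² + σ²/τ²).
Σxᵢyᵢ = 5·20 + 1·2 + 3·12 + 6·25 + 4·19 = 364; Σxᵢ² = 87; σ²/τ² = 4.5.
β̂_MAP = 364 / (87 + 4.5) = 364/91.5 ≈ 3.978.

β̂_MAP = 3.978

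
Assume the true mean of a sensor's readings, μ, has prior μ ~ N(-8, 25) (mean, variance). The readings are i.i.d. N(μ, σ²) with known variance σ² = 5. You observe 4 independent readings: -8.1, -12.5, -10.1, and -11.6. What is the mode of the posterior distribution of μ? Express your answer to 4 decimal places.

μ̂_MAP = -10.4524

n = 4; x̄ = ((-8.1) + (-12.5) + (-10.1) + (-11.6))/4 = -42.3/4 = -10.575.
For a Normal prior and Normal likelihood with known variance, the posterior is Normal; its mode equals its mean, the precision-weighted average.
Prior precision 1/σ₀² = 1/25 = 0.04; data precision n/σ² = 4/5 = 0.8.
μ̂ = (0.04·(-8) + 0.8·(-10.575)) / (0.04 + 0.8) = (-8.78)/0.84 = -439/42 ≈ -10.4524.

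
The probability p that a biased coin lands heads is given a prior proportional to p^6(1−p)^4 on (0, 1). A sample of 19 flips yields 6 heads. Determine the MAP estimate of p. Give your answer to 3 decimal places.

p̂_MAP = 0.414

The prior density ∝ p^6(1−p)^4 is the kernel of Beta(7, 5).
Data: 6 successes in 19 trials. The binomial likelihood contributes p^6(1−p)^13, so the posterior is Beta(7+6, 5+13) = Beta(13, 18).
For Beta(a, b) with a, b > 1 the mode is (a−1)/(a+b−2) = 12/29 ≈ 0.414.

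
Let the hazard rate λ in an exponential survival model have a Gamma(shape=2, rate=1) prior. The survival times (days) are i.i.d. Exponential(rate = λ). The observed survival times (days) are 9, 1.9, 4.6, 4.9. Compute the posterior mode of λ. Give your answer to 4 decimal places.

λ̂_MAP = 0.2336

The Exponential(rate=λ) likelihood is ∝ λ^n e^(−λΣtᵢ). Here n = 4 and Σtᵢ = 9 + 1.9 + 4.6 + 4.9 = 20.4.
Posterior ∝ λe^(−1λ) · λ^4e^(−20.4λ) = λ^5e^(−21.4λ), i.e. Gamma(6, 21.4).
Mode = (a−1)/b = 5/21.4 ≈ 0.2336.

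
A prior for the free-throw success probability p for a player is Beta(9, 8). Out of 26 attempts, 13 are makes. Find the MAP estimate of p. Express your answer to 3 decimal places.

p̂_MAP = 0.512

Prior: Beta(9, 8).
Data: 13 successes in 26 trials. The binomial likelihood contributes p^13(1−p)^13, so the posterior is Beta(9+13, 8+13) = Beta(22, 21).
For Beta(a, b) with a, b > 1 the mode is (a−1)/(a+b−2) = 21/41 ≈ 0.512.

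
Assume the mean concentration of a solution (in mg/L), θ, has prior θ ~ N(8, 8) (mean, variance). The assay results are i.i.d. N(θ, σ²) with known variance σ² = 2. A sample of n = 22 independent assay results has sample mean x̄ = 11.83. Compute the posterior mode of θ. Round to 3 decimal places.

θ̂_MAP = 11.787

n = 22, x̄ = 11.83.
For a Normal prior and Normal likelihood with known variance, the posterior is Normal; its mode equals its mean, the precision-weighted average.
Prior precision 1/σ₀² = 1/8 = 0.125; data precision n/σ² = 22/2 = 11.
θ̂ = (0.125·8 + 11·11.83) / (0.125 + 11) = 131.13/11.125 = 26226/2225 ≈ 11.787.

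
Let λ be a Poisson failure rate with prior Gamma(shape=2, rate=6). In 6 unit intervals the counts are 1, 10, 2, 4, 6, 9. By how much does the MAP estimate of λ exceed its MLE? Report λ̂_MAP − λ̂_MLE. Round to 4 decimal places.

Σxᵢ = 32. Posterior is Gamma(34, 12); MAP = (34−1)/12 = 33/12 ≈ 2.75000.
MLE = x̄ = 32/6 ≈ 5.33333.
Difference = 33/12 − 32/6 = -31/12 ≈ -2.5833.

MAP − MLE = -2.5833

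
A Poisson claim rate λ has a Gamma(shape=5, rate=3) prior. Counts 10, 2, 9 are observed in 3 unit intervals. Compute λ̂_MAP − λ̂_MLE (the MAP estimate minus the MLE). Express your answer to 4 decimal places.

MAP − MLE = -2.8333

Σxᵢ = 21. Posterior is Gamma(26, 6); MAP = (26−1)/6 = 25/6 ≈ 4.16667.
MLE = x̄ = 21/3 ≈ 7.00000.
Difference = 25/6 − 21/3 = -17/6 ≈ -2.8333.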